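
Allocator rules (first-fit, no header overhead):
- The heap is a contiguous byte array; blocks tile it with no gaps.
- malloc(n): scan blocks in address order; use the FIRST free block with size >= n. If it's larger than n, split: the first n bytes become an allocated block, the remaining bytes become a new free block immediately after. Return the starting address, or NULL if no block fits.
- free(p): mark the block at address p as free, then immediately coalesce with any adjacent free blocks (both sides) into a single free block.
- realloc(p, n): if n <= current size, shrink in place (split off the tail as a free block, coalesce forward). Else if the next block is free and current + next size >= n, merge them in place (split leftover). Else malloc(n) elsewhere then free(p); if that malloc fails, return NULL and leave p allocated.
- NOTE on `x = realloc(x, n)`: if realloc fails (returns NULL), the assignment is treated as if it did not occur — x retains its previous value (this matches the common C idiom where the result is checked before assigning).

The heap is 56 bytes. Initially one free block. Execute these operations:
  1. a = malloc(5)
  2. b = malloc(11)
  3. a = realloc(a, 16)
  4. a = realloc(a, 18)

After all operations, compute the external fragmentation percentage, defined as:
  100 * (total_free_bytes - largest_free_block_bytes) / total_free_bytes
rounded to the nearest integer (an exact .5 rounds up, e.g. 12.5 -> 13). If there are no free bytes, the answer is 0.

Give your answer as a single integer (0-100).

Answer: 19

Derivation:
Op 1: a = malloc(5) -> a = 0; heap: [0-4 ALLOC][5-55 FREE]
Op 2: b = malloc(11) -> b = 5; heap: [0-4 ALLOC][5-15 ALLOC][16-55 FREE]
Op 3: a = realloc(a, 16) -> a = 16; heap: [0-4 FREE][5-15 ALLOC][16-31 ALLOC][32-55 FREE]
Op 4: a = realloc(a, 18) -> a = 16; heap: [0-4 FREE][5-15 ALLOC][16-33 ALLOC][34-55 FREE]
Free blocks: [5 22] total_free=27 largest=22 -> 100*(27-22)/27 = 500/27 ≈ 18.519 -> rounds to 19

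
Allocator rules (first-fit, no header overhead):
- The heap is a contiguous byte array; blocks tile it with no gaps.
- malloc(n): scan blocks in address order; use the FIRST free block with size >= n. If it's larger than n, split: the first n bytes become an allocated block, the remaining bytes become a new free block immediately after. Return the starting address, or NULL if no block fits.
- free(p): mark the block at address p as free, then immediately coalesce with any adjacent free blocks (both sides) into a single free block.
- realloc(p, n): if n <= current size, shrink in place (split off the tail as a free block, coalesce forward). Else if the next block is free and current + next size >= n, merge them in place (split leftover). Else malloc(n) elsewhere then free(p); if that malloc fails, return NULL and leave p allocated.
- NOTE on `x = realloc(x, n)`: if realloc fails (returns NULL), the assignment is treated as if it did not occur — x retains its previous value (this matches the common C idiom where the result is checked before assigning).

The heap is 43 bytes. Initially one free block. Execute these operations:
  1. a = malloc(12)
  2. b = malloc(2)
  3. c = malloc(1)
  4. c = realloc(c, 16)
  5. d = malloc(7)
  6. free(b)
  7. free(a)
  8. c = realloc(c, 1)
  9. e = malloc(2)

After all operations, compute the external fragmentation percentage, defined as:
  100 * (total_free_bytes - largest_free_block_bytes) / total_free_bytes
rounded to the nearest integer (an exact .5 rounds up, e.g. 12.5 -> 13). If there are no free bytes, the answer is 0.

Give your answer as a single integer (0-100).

Answer: 55

Derivation:
Op 1: a = malloc(12) -> a = 0; heap: [0-11 ALLOC][12-42 FREE]
Op 2: b = malloc(2) -> b = 12; heap: [0-11 ALLOC][12-13 ALLOC][14-42 FREE]
Op 3: c = malloc(1) -> c = 14; heap: [0-11 ALLOC][12-13 ALLOC][14-14 ALLOC][15-42 FREE]
Op 4: c = realloc(c, 16) -> c = 14; heap: [0-11 ALLOC][12-13 ALLOC][14-29 ALLOC][30-42 FREE]
Op 5: d = malloc(7) -> d = 30; heap: [0-11 ALLOC][12-13 ALLOC][14-29 ALLOC][30-36 ALLOC][37-42 FREE]
Op 6: free(b) -> (freed b); heap: [0-11 ALLOC][12-13 FREE][14-29 ALLOC][30-36 ALLOC][37-42 FREE]
Op 7: free(a) -> (freed a); heap: [0-13 FREE][14-29 ALLOC][30-36 ALLOC][37-42 FREE]
Op 8: c = realloc(c, 1) -> c = 14; heap: [0-13 FREE][14-14 ALLOC][15-29 FREE][30-36 ALLOC][37-42 FREE]
Op 9: e = malloc(2) -> e = 0; heap: [0-1 ALLOC][2-13 FREE][14-14 ALLOC][15-29 FREE][30-36 ALLOC][37-42 FREE]
Free blocks: [12 15 6] total_free=33 largest=15 -> 100*(33-15)/33 = 1800/33 ≈ 54.545 -> rounds to 55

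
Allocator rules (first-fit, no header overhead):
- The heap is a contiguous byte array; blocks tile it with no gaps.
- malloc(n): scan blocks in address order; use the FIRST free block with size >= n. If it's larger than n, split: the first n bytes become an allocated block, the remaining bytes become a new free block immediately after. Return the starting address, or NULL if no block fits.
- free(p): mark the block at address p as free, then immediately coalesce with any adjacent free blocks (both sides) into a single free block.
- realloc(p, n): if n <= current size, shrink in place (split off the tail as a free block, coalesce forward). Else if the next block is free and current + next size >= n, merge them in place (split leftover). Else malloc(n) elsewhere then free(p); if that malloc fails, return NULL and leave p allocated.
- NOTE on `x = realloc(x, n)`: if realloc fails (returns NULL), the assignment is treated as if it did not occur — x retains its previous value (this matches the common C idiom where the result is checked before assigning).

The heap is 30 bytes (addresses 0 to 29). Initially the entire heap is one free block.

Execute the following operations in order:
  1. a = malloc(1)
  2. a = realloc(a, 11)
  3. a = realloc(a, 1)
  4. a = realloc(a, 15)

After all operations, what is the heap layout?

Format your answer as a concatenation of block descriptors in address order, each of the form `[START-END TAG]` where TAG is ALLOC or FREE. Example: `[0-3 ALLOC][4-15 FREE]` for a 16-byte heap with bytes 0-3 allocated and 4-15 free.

Op 1: a = malloc(1) -> a = 0; heap: [0-0 ALLOC][1-29 FREE]
Op 2: a = realloc(a, 11) -> a = 0; heap: [0-10 ALLOC][11-29 FREE]
Op 3: a = realloc(a, 1) -> a = 0; heap: [0-0 ALLOC][1-29 FREE]
Op 4: a = realloc(a, 15) -> a = 0; heap: [0-14 ALLOC][15-29 FREE]

Answer: [0-14 ALLOC][15-29 FREE]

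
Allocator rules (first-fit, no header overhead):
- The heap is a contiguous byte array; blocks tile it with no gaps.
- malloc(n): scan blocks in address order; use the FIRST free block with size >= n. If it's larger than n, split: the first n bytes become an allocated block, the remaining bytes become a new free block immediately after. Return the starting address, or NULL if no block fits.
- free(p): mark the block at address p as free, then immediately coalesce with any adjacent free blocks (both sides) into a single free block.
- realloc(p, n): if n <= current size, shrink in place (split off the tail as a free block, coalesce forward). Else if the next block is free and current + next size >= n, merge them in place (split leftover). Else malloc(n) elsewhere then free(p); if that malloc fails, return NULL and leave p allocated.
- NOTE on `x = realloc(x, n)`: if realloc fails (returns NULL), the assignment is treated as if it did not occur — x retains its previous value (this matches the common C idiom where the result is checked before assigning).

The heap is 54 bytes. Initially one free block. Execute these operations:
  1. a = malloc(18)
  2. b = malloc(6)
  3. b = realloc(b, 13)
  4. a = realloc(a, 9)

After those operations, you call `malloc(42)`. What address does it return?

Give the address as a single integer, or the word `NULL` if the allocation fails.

Op 1: a = malloc(18) -> a = 0; heap: [0-17 ALLOC][18-53 FREE]
Op 2: b = malloc(6) -> b = 18; heap: [0-17 ALLOC][18-23 ALLOC][24-53 FREE]
Op 3: b = realloc(b, 13) -> b = 18; heap: [0-17 ALLOC][18-30 ALLOC][31-53 FREE]
Op 4: a = realloc(a, 9) -> a = 0; heap: [0-8 ALLOC][9-17 FREE][18-30 ALLOC][31-53 FREE]
malloc(42): first-fit scan over [0-8 ALLOC][9-17 FREE][18-30 ALLOC][31-53 FREE] -> NULL

Answer: NULL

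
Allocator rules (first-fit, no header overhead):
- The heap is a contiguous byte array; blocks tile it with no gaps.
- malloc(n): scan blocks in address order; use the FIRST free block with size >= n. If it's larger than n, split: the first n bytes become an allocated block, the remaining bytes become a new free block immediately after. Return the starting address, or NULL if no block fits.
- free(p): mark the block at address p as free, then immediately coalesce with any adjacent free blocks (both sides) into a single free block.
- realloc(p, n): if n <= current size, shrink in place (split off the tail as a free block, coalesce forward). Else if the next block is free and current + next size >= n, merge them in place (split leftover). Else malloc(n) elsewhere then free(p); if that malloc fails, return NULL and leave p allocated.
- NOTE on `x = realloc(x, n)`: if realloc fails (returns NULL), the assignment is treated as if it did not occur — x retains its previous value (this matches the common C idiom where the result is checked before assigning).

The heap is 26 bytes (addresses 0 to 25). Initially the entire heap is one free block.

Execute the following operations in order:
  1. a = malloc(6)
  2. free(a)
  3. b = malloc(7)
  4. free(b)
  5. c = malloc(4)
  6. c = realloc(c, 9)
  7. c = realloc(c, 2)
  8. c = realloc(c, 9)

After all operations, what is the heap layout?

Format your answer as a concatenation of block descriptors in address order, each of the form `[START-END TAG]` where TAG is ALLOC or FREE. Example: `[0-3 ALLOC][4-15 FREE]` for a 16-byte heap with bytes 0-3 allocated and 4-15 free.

Answer: [0-8 ALLOC][9-25 FREE]

Derivation:
Op 1: a = malloc(6) -> a = 0; heap: [0-5 ALLOC][6-25 FREE]
Op 2: free(a) -> (freed a); heap: [0-25 FREE]
Op 3: b = malloc(7) -> b = 0; heap: [0-6 ALLOC][7-25 FREE]
Op 4: free(b) -> (freed b); heap: [0-25 FREE]
Op 5: c = malloc(4) -> c = 0; heap: [0-3 ALLOC][4-25 FREE]
Op 6: c = realloc(c, 9) -> c = 0; heap: [0-8 ALLOC][9-25 FREE]
Op 7: c = realloc(c, 2) -> c = 0; heap: [0-1 ALLOC][2-25 FREE]
Op 8: c = realloc(c, 9) -> c = 0; heap: [0-8 ALLOC][9-25 FREE]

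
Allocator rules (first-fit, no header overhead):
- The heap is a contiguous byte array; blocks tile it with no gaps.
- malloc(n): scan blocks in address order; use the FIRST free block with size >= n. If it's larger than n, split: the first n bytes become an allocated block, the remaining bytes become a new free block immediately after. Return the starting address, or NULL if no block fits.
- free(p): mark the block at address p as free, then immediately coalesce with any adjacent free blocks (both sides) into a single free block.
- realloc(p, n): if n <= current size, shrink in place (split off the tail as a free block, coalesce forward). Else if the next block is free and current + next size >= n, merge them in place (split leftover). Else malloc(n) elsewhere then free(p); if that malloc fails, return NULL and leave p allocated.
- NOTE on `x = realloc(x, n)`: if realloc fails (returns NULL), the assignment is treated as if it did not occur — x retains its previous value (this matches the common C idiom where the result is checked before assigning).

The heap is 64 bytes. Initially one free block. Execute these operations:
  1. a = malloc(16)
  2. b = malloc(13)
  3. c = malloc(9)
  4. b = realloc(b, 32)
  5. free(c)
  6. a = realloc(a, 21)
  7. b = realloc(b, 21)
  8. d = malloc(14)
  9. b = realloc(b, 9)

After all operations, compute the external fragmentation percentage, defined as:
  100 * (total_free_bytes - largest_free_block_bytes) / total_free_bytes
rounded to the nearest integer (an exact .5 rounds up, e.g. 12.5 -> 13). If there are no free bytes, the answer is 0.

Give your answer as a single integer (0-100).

Op 1: a = malloc(16) -> a = 0; heap: [0-15 ALLOC][16-63 FREE]
Op 2: b = malloc(13) -> b = 16; heap: [0-15 ALLOC][16-28 ALLOC][29-63 FREE]
Op 3: c = malloc(9) -> c = 29; heap: [0-15 ALLOC][16-28 ALLOC][29-37 ALLOC][38-63 FREE]
Op 4: b = realloc(b, 32) -> NULL (b unchanged); heap: [0-15 ALLOC][16-28 ALLOC][29-37 ALLOC][38-63 FREE]
Op 5: free(c) -> (freed c); heap: [0-15 ALLOC][16-28 ALLOC][29-63 FREE]
Op 6: a = realloc(a, 21) -> a = 29; heap: [0-15 FREE][16-28 ALLOC][29-49 ALLOC][50-63 FREE]
Op 7: b = realloc(b, 21) -> NULL (b unchanged); heap: [0-15 FREE][16-28 ALLOC][29-49 ALLOC][50-63 FREE]
Op 8: d = malloc(14) -> d = 0; heap: [0-13 ALLOC][14-15 FREE][16-28 ALLOC][29-49 ALLOC][50-63 FREE]
Op 9: b = realloc(b, 9) -> b = 16; heap: [0-13 ALLOC][14-15 FREE][16-24 ALLOC][25-28 FREE][29-49 ALLOC][50-63 FREE]
Free blocks: [2 4 14] total_free=20 largest=14 -> 100*(20-14)/20 = 600/20 = 30

Answer: 30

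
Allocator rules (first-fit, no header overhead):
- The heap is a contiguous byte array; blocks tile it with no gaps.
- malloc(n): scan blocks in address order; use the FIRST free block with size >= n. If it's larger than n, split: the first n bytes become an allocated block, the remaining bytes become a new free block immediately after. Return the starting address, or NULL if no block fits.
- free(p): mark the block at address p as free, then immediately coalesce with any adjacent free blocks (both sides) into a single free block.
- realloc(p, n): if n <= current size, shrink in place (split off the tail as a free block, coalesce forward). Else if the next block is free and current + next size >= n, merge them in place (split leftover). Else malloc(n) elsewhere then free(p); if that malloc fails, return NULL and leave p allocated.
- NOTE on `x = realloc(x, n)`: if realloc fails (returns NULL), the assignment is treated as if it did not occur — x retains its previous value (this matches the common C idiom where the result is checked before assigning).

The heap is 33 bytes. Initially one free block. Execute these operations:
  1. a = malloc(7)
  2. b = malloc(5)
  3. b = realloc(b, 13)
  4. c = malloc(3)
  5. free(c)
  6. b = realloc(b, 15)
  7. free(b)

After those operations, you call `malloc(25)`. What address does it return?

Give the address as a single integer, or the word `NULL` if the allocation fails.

Op 1: a = malloc(7) -> a = 0; heap: [0-6 ALLOC][7-32 FREE]
Op 2: b = malloc(5) -> b = 7; heap: [0-6 ALLOC][7-11 ALLOC][12-32 FREE]
Op 3: b = realloc(b, 13) -> b = 7; heap: [0-6 ALLOC][7-19 ALLOC][20-32 FREE]
Op 4: c = malloc(3) -> c = 20; heap: [0-6 ALLOC][7-19 ALLOC][20-22 ALLOC][23-32 FREE]
Op 5: free(c) -> (freed c); heap: [0-6 ALLOC][7-19 ALLOC][20-32 FREE]
Op 6: b = realloc(b, 15) -> b = 7; heap: [0-6 ALLOC][7-21 ALLOC][22-32 FREE]
Op 7: free(b) -> (freed b); heap: [0-6 ALLOC][7-32 FREE]
malloc(25): first-fit scan over [0-6 ALLOC][7-32 FREE] -> 7

Answer: 7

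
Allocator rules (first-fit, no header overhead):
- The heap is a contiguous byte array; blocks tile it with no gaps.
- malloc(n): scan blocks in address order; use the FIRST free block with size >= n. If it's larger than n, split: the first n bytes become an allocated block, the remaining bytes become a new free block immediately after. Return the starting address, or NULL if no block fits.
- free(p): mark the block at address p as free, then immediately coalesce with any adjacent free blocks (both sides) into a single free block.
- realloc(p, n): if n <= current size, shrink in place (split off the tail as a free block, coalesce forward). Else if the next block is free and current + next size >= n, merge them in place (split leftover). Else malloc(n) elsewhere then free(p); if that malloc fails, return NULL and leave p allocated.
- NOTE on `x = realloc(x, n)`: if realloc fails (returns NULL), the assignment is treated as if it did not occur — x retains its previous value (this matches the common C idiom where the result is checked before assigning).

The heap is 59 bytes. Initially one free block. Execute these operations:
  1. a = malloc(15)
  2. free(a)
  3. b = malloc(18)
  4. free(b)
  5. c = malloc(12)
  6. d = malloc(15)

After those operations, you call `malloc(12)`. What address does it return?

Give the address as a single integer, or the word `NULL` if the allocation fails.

Answer: 27

Derivation:
Op 1: a = malloc(15) -> a = 0; heap: [0-14 ALLOC][15-58 FREE]
Op 2: free(a) -> (freed a); heap: [0-58 FREE]
Op 3: b = malloc(18) -> b = 0; heap: [0-17 ALLOC][18-58 FREE]
Op 4: free(b) -> (freed b); heap: [0-58 FREE]
Op 5: c = malloc(12) -> c = 0; heap: [0-11 ALLOC][12-58 FREE]
Op 6: d = malloc(15) -> d = 12; heap: [0-11 ALLOC][12-26 ALLOC][27-58 FREE]
malloc(12): first-fit scan over [0-11 ALLOC][12-26 ALLOC][27-58 FREE] -> 27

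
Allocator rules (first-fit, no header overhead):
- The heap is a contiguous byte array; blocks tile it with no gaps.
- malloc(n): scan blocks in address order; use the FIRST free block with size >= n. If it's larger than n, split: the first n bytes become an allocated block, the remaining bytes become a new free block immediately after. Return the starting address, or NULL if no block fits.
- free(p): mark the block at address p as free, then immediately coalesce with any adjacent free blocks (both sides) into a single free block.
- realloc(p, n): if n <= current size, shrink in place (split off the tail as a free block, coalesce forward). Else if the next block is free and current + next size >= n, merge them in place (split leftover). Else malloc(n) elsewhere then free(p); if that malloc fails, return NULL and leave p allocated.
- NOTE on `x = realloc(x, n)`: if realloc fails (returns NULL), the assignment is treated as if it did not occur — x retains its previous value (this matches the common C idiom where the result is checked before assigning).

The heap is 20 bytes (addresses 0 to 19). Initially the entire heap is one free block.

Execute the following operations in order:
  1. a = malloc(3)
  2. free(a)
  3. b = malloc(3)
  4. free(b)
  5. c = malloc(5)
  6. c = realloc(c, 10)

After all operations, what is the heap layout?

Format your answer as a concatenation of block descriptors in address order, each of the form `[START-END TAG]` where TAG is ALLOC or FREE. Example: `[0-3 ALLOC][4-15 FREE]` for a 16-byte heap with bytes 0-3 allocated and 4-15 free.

Op 1: a = malloc(3) -> a = 0; heap: [0-2 ALLOC][3-19 FREE]
Op 2: free(a) -> (freed a); heap: [0-19 FREE]
Op 3: b = malloc(3) -> b = 0; heap: [0-2 ALLOC][3-19 FREE]
Op 4: free(b) -> (freed b); heap: [0-19 FREE]
Op 5: c = malloc(5) -> c = 0; heap: [0-4 ALLOC][5-19 FREE]
Op 6: c = realloc(c, 10) -> c = 0; heap: [0-9 ALLOC][10-19 FREE]

Answer: [0-9 ALLOC][10-19 FREE]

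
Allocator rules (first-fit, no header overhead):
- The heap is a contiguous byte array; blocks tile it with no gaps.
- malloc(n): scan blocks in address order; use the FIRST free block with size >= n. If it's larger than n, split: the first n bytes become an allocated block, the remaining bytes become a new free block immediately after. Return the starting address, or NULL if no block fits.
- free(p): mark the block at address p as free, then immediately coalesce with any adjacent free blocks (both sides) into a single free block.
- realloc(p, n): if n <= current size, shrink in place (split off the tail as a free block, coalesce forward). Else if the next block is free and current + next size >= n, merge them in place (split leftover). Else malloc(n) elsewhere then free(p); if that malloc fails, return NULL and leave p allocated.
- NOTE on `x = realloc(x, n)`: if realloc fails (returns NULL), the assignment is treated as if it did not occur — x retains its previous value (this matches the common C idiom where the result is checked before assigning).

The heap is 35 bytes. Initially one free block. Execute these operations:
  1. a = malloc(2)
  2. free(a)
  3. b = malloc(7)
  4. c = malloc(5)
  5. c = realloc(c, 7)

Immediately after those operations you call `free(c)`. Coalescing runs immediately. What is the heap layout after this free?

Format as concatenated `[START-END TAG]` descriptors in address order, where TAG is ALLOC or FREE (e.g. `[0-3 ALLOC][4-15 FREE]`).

Op 1: a = malloc(2) -> a = 0; heap: [0-1 ALLOC][2-34 FREE]
Op 2: free(a) -> (freed a); heap: [0-34 FREE]
Op 3: b = malloc(7) -> b = 0; heap: [0-6 ALLOC][7-34 FREE]
Op 4: c = malloc(5) -> c = 7; heap: [0-6 ALLOC][7-11 ALLOC][12-34 FREE]
Op 5: c = realloc(c, 7) -> c = 7; heap: [0-6 ALLOC][7-13 ALLOC][14-34 FREE]
free(c): c = 7 -> block [7-13 ALLOC]; mark free, coalesce with adjacent free neighbors -> [0-6 ALLOC][7-34 FREE]

Answer: [0-6 ALLOC][7-34 FREE]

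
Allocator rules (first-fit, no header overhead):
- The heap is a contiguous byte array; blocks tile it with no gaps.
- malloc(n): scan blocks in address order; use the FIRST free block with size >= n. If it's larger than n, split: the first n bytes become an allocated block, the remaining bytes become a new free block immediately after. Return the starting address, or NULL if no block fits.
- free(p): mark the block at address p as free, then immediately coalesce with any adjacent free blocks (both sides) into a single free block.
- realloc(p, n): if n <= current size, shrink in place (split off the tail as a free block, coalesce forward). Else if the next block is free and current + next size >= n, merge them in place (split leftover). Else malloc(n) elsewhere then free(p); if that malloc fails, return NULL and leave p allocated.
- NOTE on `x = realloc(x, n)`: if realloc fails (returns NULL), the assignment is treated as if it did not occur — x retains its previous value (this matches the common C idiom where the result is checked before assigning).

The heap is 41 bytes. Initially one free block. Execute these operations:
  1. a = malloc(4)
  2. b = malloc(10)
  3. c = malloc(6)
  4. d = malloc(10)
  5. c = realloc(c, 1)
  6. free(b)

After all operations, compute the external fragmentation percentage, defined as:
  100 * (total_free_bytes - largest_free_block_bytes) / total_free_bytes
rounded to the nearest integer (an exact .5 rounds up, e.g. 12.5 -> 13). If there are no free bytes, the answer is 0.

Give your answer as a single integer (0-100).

Op 1: a = malloc(4) -> a = 0; heap: [0-3 ALLOC][4-40 FREE]
Op 2: b = malloc(10) -> b = 4; heap: [0-3 ALLOC][4-13 ALLOC][14-40 FREE]
Op 3: c = malloc(6) -> c = 14; heap: [0-3 ALLOC][4-13 ALLOC][14-19 ALLOC][20-40 FREE]
Op 4: d = malloc(10) -> d = 20; heap: [0-3 ALLOC][4-13 ALLOC][14-19 ALLOC][20-29 ALLOC][30-40 FREE]
Op 5: c = realloc(c, 1) -> c = 14; heap: [0-3 ALLOC][4-13 ALLOC][14-14 ALLOC][15-19 FREE][20-29 ALLOC][30-40 FREE]
Op 6: free(b) -> (freed b); heap: [0-3 ALLOC][4-13 FREE][14-14 ALLOC][15-19 FREE][20-29 ALLOC][30-40 FREE]
Free blocks: [10 5 11] total_free=26 largest=11 -> 100*(26-11)/26 = 1500/26 ≈ 57.692 -> rounds to 58

Answer: 58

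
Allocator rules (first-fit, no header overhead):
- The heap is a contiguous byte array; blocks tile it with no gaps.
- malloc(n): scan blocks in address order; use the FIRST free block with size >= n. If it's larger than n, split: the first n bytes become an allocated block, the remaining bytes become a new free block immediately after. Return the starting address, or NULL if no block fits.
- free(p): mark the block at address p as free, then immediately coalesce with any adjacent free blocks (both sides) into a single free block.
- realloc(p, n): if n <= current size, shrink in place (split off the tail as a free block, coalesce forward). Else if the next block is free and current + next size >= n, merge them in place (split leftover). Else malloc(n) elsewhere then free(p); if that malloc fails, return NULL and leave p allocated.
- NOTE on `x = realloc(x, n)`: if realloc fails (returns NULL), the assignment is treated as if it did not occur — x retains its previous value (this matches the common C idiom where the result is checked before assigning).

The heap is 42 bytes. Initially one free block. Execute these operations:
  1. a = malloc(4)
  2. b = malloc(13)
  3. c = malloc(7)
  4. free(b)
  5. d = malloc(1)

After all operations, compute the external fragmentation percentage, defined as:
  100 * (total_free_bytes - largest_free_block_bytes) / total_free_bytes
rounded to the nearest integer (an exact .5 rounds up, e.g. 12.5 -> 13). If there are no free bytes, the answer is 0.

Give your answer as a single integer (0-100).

Op 1: a = malloc(4) -> a = 0; heap: [0-3 ALLOC][4-41 FREE]
Op 2: b = malloc(13) -> b = 4; heap: [0-3 ALLOC][4-16 ALLOC][17-41 FREE]
Op 3: c = malloc(7) -> c = 17; heap: [0-3 ALLOC][4-16 ALLOC][17-23 ALLOC][24-41 FREE]
Op 4: free(b) -> (freed b); heap: [0-3 ALLOC][4-16 FREE][17-23 ALLOC][24-41 FREE]
Op 5: d = malloc(1) -> d = 4; heap: [0-3 ALLOC][4-4 ALLOC][5-16 FREE][17-23 ALLOC][24-41 FREE]
Free blocks: [12 18] total_free=30 largest=18 -> 100*(30-18)/30 = 1200/30 = 40

Answer: 40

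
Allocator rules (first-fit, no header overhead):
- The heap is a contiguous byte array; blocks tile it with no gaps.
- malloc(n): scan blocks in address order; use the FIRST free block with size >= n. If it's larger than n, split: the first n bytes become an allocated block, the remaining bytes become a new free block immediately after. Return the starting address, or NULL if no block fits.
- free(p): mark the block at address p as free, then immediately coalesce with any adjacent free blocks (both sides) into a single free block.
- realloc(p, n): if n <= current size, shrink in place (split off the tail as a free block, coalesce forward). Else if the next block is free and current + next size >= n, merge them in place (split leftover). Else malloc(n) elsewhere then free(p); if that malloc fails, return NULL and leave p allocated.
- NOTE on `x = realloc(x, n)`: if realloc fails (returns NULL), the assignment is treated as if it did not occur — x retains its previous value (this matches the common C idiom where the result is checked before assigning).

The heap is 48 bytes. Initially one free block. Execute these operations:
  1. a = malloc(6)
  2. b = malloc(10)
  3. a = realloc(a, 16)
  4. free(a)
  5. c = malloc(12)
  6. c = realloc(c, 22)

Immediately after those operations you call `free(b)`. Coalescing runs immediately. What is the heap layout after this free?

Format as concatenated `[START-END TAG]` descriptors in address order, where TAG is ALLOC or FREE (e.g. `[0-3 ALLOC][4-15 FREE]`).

Answer: [0-15 FREE][16-37 ALLOC][38-47 FREE]

Derivation:
Op 1: a = malloc(6) -> a = 0; heap: [0-5 ALLOC][6-47 FREE]
Op 2: b = malloc(10) -> b = 6; heap: [0-5 ALLOC][6-15 ALLOC][16-47 FREE]
Op 3: a = realloc(a, 16) -> a = 16; heap: [0-5 FREE][6-15 ALLOC][16-31 ALLOC][32-47 FREE]
Op 4: free(a) -> (freed a); heap: [0-5 FREE][6-15 ALLOC][16-47 FREE]
Op 5: c = malloc(12) -> c = 16; heap: [0-5 FREE][6-15 ALLOC][16-27 ALLOC][28-47 FREE]
Op 6: c = realloc(c, 22) -> c = 16; heap: [0-5 FREE][6-15 ALLOC][16-37 ALLOC][38-47 FREE]
free(b): b = 6 -> block [6-15 ALLOC]; mark free, coalesce with adjacent free neighbors -> [0-15 FREE][16-37 ALLOC][38-47 FREE]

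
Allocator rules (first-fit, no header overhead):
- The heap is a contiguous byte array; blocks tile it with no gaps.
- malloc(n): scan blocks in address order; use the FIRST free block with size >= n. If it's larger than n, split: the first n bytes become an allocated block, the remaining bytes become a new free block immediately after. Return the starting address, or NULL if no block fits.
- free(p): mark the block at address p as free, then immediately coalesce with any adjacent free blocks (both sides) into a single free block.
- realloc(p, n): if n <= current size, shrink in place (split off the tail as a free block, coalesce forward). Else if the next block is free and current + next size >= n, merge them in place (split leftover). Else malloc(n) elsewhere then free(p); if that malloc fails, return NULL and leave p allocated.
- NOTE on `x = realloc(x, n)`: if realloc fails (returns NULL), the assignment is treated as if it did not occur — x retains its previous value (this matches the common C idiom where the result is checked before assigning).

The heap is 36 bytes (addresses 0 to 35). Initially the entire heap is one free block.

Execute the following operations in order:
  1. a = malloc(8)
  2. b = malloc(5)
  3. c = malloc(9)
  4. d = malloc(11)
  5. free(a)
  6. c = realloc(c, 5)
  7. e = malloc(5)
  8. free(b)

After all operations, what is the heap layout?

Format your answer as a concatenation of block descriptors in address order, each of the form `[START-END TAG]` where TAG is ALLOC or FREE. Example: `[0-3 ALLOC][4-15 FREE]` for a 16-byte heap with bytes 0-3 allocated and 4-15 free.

Op 1: a = malloc(8) -> a = 0; heap: [0-7 ALLOC][8-35 FREE]
Op 2: b = malloc(5) -> b = 8; heap: [0-7 ALLOC][8-12 ALLOC][13-35 FREE]
Op 3: c = malloc(9) -> c = 13; heap: [0-7 ALLOC][8-12 ALLOC][13-21 ALLOC][22-35 FREE]
Op 4: d = malloc(11) -> d = 22; heap: [0-7 ALLOC][8-12 ALLOC][13-21 ALLOC][22-32 ALLOC][33-35 FREE]
Op 5: free(a) -> (freed a); heap: [0-7 FREE][8-12 ALLOC][13-21 ALLOC][22-32 ALLOC][33-35 FREE]
Op 6: c = realloc(c, 5) -> c = 13; heap: [0-7 FREE][8-12 ALLOC][13-17 ALLOC][18-21 FREE][22-32 ALLOC][33-35 FREE]
Op 7: e = malloc(5) -> e = 0; heap: [0-4 ALLOC][5-7 FREE][8-12 ALLOC][13-17 ALLOC][18-21 FREE][22-32 ALLOC][33-35 FREE]
Op 8: free(b) -> (freed b); heap: [0-4 ALLOC][5-12 FREE][13-17 ALLOC][18-21 FREE][22-32 ALLOC][33-35 FREE]

Answer: [0-4 ALLOC][5-12 FREE][13-17 ALLOC][18-21 FREE][22-32 ALLOC][33-35 FREE]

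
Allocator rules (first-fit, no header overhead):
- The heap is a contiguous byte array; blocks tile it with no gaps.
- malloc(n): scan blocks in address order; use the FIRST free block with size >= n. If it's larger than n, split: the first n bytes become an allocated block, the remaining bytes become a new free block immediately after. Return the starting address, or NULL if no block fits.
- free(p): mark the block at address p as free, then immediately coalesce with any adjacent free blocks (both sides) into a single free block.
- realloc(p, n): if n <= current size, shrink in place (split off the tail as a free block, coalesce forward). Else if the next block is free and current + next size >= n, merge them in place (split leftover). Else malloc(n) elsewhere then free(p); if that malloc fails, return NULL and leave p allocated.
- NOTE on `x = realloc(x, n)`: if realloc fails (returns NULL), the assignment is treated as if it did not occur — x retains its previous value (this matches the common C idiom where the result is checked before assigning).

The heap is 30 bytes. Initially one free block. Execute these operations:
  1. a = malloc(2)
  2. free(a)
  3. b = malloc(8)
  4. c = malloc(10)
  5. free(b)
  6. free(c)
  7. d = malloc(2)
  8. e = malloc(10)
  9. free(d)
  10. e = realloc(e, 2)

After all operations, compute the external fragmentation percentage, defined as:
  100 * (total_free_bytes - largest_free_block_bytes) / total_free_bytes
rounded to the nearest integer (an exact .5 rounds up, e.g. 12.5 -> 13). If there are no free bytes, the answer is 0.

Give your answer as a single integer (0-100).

Op 1: a = malloc(2) -> a = 0; heap: [0-1 ALLOC][2-29 FREE]
Op 2: free(a) -> (freed a); heap: [0-29 FREE]
Op 3: b = malloc(8) -> b = 0; heap: [0-7 ALLOC][8-29 FREE]
Op 4: c = malloc(10) -> c = 8; heap: [0-7 ALLOC][8-17 ALLOC][18-29 FREE]
Op 5: free(b) -> (freed b); heap: [0-7 FREE][8-17 ALLOC][18-29 FREE]
Op 6: free(c) -> (freed c); heap: [0-29 FREE]
Op 7: d = malloc(2) -> d = 0; heap: [0-1 ALLOC][2-29 FREE]
Op 8: e = malloc(10) -> e = 2; heap: [0-1 ALLOC][2-11 ALLOC][12-29 FREE]
Op 9: free(d) -> (freed d); heap: [0-1 FREE][2-11 ALLOC][12-29 FREE]
Op 10: e = realloc(e, 2) -> e = 2; heap: [0-1 FREE][2-3 ALLOC][4-29 FREE]
Free blocks: [2 26] total_free=28 largest=26 -> 100*(28-26)/28 = 200/28 ≈ 7.143 -> rounds to 7

Answer: 7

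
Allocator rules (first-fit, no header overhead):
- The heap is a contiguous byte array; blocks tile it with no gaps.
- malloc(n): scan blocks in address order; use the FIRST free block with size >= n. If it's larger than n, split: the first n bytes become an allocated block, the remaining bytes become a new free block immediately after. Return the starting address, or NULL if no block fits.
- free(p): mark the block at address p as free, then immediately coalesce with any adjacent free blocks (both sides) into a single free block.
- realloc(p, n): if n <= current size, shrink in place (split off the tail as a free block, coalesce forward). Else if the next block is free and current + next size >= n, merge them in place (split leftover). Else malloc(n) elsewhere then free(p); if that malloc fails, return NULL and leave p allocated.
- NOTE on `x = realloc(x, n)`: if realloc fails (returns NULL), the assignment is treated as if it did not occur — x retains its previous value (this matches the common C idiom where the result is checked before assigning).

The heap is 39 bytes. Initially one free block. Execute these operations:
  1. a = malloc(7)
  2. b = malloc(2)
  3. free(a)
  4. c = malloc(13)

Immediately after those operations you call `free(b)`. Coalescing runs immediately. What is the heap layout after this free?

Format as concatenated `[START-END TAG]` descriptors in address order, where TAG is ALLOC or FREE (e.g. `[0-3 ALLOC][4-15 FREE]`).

Answer: [0-8 FREE][9-21 ALLOC][22-38 FREE]

Derivation:
Op 1: a = malloc(7) -> a = 0; heap: [0-6 ALLOC][7-38 FREE]
Op 2: b = malloc(2) -> b = 7; heap: [0-6 ALLOC][7-8 ALLOC][9-38 FREE]
Op 3: free(a) -> (freed a); heap: [0-6 FREE][7-8 ALLOC][9-38 FREE]
Op 4: c = malloc(13) -> c = 9; heap: [0-6 FREE][7-8 ALLOC][9-21 ALLOC][22-38 FREE]
free(b): b = 7 -> block [7-8 ALLOC]; mark free, coalesce with adjacent free neighbors -> [0-8 FREE][9-21 ALLOC][22-38 FREE]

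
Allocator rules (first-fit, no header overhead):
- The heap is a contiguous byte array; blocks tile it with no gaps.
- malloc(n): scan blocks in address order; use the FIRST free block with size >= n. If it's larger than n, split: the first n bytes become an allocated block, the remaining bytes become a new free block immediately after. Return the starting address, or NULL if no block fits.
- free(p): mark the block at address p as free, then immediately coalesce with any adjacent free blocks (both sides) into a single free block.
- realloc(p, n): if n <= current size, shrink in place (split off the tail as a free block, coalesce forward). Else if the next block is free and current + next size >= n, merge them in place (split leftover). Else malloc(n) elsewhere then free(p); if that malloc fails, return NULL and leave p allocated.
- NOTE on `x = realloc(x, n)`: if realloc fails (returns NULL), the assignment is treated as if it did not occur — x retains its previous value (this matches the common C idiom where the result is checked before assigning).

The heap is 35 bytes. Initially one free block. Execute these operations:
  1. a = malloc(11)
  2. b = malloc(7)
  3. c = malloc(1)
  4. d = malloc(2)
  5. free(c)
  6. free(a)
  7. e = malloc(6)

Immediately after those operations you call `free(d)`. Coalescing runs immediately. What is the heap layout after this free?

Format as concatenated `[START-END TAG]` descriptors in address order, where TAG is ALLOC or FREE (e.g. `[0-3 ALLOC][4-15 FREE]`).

Answer: [0-5 ALLOC][6-10 FREE][11-17 ALLOC][18-34 FREE]

Derivation:
Op 1: a = malloc(11) -> a = 0; heap: [0-10 ALLOC][11-34 FREE]
Op 2: b = malloc(7) -> b = 11; heap: [0-10 ALLOC][11-17 ALLOC][18-34 FREE]
Op 3: c = malloc(1) -> c = 18; heap: [0-10 ALLOC][11-17 ALLOC][18-18 ALLOC][19-34 FREE]
Op 4: d = malloc(2) -> d = 19; heap: [0-10 ALLOC][11-17 ALLOC][18-18 ALLOC][19-20 ALLOC][21-34 FREE]
Op 5: free(c) -> (freed c); heap: [0-10 ALLOC][11-17 ALLOC][18-18 FREE][19-20 ALLOC][21-34 FREE]
Op 6: free(a) -> (freed a); heap: [0-10 FREE][11-17 ALLOC][18-18 FREE][19-20 ALLOC][21-34 FREE]
Op 7: e = malloc(6) -> e = 0; heap: [0-5 ALLOC][6-10 FREE][11-17 ALLOC][18-18 FREE][19-20 ALLOC][21-34 FREE]
free(d): d = 19 -> block [19-20 ALLOC]; mark free, coalesce with adjacent free neighbors -> [0-5 ALLOC][6-10 FREE][11-17 ALLOC][18-34 FREE]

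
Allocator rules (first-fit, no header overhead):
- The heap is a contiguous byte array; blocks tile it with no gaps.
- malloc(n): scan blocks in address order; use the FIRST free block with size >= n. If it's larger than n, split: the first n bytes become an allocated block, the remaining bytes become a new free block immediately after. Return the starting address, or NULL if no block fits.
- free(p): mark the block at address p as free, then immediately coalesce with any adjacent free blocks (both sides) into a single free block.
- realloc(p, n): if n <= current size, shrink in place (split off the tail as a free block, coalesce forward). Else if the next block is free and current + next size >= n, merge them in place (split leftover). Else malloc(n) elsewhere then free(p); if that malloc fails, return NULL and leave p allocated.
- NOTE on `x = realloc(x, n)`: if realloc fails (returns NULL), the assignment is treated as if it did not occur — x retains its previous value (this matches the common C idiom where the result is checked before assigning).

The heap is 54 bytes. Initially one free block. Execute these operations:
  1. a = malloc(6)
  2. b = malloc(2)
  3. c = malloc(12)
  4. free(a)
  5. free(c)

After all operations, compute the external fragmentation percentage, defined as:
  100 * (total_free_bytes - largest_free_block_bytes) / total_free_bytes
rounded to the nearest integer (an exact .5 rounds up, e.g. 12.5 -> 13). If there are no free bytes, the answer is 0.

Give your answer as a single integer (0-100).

Op 1: a = malloc(6) -> a = 0; heap: [0-5 ALLOC][6-53 FREE]
Op 2: b = malloc(2) -> b = 6; heap: [0-5 ALLOC][6-7 ALLOC][8-53 FREE]
Op 3: c = malloc(12) -> c = 8; heap: [0-5 ALLOC][6-7 ALLOC][8-19 ALLOC][20-53 FREE]
Op 4: free(a) -> (freed a); heap: [0-5 FREE][6-7 ALLOC][8-19 ALLOC][20-53 FREE]
Op 5: free(c) -> (freed c); heap: [0-5 FREE][6-7 ALLOC][8-53 FREE]
Free blocks: [6 46] total_free=52 largest=46 -> 100*(52-46)/52 = 600/52 ≈ 11.538 -> rounds to 12

Answer: 12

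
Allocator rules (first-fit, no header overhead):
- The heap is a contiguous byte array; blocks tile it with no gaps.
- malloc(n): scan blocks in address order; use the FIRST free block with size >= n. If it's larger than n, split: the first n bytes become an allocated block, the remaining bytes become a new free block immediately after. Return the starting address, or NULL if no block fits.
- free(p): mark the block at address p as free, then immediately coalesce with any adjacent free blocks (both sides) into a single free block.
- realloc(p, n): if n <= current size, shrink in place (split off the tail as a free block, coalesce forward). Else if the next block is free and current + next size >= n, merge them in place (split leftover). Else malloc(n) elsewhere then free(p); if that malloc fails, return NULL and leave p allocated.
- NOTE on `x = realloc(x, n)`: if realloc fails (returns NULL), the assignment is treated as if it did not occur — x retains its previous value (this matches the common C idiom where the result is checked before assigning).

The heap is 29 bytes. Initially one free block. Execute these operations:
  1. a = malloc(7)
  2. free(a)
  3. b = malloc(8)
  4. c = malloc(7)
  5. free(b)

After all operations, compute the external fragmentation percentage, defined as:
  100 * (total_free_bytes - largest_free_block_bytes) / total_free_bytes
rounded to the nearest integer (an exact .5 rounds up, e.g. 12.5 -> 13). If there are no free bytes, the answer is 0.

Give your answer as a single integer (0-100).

Op 1: a = malloc(7) -> a = 0; heap: [0-6 ALLOC][7-28 FREE]
Op 2: free(a) -> (freed a); heap: [0-28 FREE]
Op 3: b = malloc(8) -> b = 0; heap: [0-7 ALLOC][8-28 FREE]
Op 4: c = malloc(7) -> c = 8; heap: [0-7 ALLOC][8-14 ALLOC][15-28 FREE]
Op 5: free(b) -> (freed b); heap: [0-7 FREE][8-14 ALLOC][15-28 FREE]
Free blocks: [8 14] total_free=22 largest=14 -> 100*(22-14)/22 = 800/22 ≈ 36.364 -> rounds to 36

Answer: 36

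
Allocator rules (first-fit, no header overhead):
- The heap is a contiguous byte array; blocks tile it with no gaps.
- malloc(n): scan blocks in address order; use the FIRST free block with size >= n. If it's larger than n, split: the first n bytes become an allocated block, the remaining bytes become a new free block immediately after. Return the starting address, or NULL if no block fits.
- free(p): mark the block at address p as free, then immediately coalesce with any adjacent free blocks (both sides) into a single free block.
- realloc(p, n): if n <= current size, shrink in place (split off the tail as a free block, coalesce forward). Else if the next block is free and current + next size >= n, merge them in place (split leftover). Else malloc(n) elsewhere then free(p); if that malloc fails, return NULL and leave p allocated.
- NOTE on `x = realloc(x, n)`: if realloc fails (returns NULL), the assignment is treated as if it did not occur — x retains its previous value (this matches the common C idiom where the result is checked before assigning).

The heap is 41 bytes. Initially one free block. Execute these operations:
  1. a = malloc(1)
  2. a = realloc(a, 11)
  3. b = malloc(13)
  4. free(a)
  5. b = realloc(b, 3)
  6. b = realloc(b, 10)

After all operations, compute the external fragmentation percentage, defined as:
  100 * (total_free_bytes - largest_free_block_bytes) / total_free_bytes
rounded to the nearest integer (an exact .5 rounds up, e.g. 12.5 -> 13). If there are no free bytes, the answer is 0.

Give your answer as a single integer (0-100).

Answer: 35

Derivation:
Op 1: a = malloc(1) -> a = 0; heap: [0-0 ALLOC][1-40 FREE]
Op 2: a = realloc(a, 11) -> a = 0; heap: [0-10 ALLOC][11-40 FREE]
Op 3: b = malloc(13) -> b = 11; heap: [0-10 ALLOC][11-23 ALLOC][24-40 FREE]
Op 4: free(a) -> (freed a); heap: [0-10 FREE][11-23 ALLOC][24-40 FREE]
Op 5: b = realloc(b, 3) -> b = 11; heap: [0-10 FREE][11-13 ALLOC][14-40 FREE]
Op 6: b = realloc(b, 10) -> b = 11; heap: [0-10 FREE][11-20 ALLOC][21-40 FREE]
Free blocks: [11 20] total_free=31 largest=20 -> 100*(31-20)/31 = 1100/31 ≈ 35.484 -> rounds to 35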